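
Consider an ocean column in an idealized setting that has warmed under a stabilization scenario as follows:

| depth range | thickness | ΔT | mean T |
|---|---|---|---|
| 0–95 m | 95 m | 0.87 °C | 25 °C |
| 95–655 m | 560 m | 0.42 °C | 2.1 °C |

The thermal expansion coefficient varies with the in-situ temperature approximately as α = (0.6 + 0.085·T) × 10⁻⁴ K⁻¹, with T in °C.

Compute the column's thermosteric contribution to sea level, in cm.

Layer 1: α = (0.6 + 0.085×25)×10⁻⁴ = 2.725×10⁻⁴ K⁻¹
Layer 2: α = (0.6 + 0.085×2.1)×10⁻⁴ = 0.7785×10⁻⁴ K⁻¹
2.725×10⁻⁴ × 0.87 × 95 = 0.022522125 m
Layer 2: 0.7785×10⁻⁴ × 560 × 0.42 = 0.01831032 m
Δh = 0.022522125 + 0.01831032 = 0.040832445 m ≈ 4.1 cm

about 4.1 cm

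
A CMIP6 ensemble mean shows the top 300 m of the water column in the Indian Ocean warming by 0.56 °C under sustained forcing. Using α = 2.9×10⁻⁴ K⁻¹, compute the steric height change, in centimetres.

Δh = 4.87 cm

Δh = αΔT·H = 2.9×10⁻⁴ × 0.56 × 300 = 0.04872 m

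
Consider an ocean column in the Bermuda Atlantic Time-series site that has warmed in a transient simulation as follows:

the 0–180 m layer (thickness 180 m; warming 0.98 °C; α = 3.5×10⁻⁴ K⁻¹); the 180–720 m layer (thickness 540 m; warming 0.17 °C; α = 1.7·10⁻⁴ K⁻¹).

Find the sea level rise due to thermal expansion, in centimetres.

about 7.73 cm

Layer 1: 0.98 × 180 × 3.5×10⁻⁴ = 0.06174 m
1.7×10⁻⁴ × 540 × 0.17 = 0.015606 m
Δh = 0.06174 + 0.015606 = 0.077346 m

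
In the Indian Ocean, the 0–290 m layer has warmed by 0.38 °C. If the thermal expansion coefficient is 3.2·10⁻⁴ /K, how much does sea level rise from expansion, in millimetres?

Δh = αΔT·H = 3.2×10⁻⁴ × 0.38 × 290 = 0.035264 m

about 35.3 mm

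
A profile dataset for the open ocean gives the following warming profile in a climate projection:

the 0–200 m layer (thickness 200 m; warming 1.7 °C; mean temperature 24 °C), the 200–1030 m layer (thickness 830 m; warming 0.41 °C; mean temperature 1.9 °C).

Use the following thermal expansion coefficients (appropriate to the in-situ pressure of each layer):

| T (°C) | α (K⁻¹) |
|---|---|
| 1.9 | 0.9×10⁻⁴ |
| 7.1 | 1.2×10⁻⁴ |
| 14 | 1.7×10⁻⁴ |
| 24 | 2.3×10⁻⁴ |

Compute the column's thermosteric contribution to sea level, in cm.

11 cm of thermosteric rise

Layer 1 at 24 °C → α = 2.3×10⁻⁴ K⁻¹
Layer 2 at 1.9 °C → α = 0.9×10⁻⁴ K⁻¹
0–200 m: 1.7 × 200 × 2.3×10⁻⁴ = 0.07820 m
200–1030 m: 0.41 × 830 × 0.9×10⁻⁴ = 0.030627 m
Δh = 0.07820 + 0.030627 = 0.108827 m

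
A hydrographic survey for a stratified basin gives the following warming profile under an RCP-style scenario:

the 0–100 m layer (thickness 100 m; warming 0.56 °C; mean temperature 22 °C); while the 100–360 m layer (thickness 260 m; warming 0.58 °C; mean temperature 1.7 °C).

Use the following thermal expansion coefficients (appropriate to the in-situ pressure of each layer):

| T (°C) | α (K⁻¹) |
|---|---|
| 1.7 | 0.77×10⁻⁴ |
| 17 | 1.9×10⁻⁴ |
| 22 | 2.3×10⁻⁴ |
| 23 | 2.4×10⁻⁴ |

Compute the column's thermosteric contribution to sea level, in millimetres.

Layer 1 at 22 °C → α = 2.3×10⁻⁴ K⁻¹
Layer 2 at 1.7 °C → α = 0.77×10⁻⁴ K⁻¹
Layer 1: 2.3×10⁻⁴ × 0.56 × 100 = 0.01288 m
100–360 m: 260 × 0.58 × 0.77×10⁻⁴ = 0.0116116 m
Δh = 0.01288 + 0.0116116 = 0.0244916 m ≈ 24.5 mm

24.5 mm of thermosteric rise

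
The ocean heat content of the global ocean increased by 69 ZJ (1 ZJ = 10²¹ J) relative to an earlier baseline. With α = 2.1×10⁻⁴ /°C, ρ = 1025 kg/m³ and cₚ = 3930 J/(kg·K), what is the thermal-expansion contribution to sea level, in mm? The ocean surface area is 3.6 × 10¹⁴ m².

Δh = 9.99 mm

Per unit area: Q = 69×10²¹ / (3.6×10¹⁴) ≈ 1.917×10⁸ J/m²
Δh = αQ/(ρcₚ) = 2.1×10⁻⁴ × 1.917×10⁸ / (1025 × 3930) ≈ 0.0099937 m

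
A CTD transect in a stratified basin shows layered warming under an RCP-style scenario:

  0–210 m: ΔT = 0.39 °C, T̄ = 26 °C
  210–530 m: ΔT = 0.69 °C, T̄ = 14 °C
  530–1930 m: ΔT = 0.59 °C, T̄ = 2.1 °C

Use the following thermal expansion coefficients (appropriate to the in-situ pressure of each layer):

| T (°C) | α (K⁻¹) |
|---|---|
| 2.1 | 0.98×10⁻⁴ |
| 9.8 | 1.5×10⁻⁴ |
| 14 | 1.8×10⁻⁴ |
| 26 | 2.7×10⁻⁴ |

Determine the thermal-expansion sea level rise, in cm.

Layer 1 at 26 °C → α = 2.7×10⁻⁴ K⁻¹
Layer 2 at 14 °C → α = 1.8×10⁻⁴ K⁻¹
Layer 3 at 2.1 °C → α = 0.98×10⁻⁴ K⁻¹
0–210 m: 210 × 0.39 × 2.7×10⁻⁴ = 0.022113 m
210–530 m: 1.8×10⁻⁴ × 320 × 0.69 = 0.039744 m
Layer 3: 1400 × 0.59 × 0.98×10⁻⁴ = 0.080948 m
Δh = 0.022113 + 0.039744 + 0.080948 = 0.142805 m

14.3 cm of thermosteric rise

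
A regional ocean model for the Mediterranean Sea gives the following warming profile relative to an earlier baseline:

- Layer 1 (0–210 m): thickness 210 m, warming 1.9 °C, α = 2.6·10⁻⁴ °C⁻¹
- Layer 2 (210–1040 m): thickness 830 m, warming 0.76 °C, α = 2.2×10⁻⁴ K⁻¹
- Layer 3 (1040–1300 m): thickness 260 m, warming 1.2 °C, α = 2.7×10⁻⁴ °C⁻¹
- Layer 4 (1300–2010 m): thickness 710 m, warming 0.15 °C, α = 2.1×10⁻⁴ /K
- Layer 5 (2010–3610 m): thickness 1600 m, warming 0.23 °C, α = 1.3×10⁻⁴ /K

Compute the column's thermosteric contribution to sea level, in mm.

about 400 mm

0–210 m: 2.6×10⁻⁴ × 1.9 × 210 = 0.10374 m
0.76 × 2.2×10⁻⁴ × 830 = 0.138776 m
2.7×10⁻⁴ × 1.2 × 260 = 0.08424 m
Layer 4: 710 × 2.1×10⁻⁴ × 0.15 = 0.022365 m
Layer 5: 0.23 × 1600 × 1.3×10⁻⁴ = 0.04784 m
Δh = 0.10374 + 0.138776 + 0.08424 + 0.022365 + 0.04784 = 0.396961 m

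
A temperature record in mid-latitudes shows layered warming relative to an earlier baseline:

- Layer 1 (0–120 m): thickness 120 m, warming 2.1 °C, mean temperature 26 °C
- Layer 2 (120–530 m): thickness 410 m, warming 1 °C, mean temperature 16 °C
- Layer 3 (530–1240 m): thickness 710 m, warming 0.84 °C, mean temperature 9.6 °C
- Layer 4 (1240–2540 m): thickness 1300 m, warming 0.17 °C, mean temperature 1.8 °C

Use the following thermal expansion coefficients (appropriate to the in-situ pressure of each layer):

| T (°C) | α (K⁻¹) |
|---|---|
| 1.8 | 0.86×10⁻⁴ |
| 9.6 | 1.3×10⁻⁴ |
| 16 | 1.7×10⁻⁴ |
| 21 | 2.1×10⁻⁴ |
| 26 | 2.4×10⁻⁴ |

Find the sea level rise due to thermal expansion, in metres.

0.227 m

Layer 1 at 26 °C → α = 2.4×10⁻⁴ K⁻¹
Layer 2 at 16 °C → α = 1.7×10⁻⁴ K⁻¹
Layer 3 at 9.6 °C → α = 1.3×10⁻⁴ K⁻¹
Layer 4 at 1.8 °C → α = 0.86×10⁻⁴ K⁻¹
0–120 m: 2.1 × 120 × 2.4×10⁻⁴ = 0.06048 m
1.7×10⁻⁴ × 410 × 1 = 0.06970 m
Layer 3: 1.3×10⁻⁴ × 0.84 × 710 = 0.077532 m
1240–2540 m: 0.17 × 0.86×10⁻⁴ × 1300 = 0.019006 m
Δh = 0.06048 + 0.06970 + 0.077532 + 0.019006 = 0.226718 m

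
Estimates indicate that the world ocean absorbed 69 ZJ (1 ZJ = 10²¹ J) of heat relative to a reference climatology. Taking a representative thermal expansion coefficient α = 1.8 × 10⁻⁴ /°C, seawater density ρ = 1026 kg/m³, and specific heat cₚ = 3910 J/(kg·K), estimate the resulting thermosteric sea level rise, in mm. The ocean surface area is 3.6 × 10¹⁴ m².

about 8.60 mm

Per unit area: Q = 69×10²¹ / (3.6×10¹⁴) ≈ 1.917×10⁸ J/m²
Δh = αQ/(ρcₚ) = 1.8×10⁻⁴ × 1.917×10⁸ / (1026 × 3910) ≈ 0.0086014 m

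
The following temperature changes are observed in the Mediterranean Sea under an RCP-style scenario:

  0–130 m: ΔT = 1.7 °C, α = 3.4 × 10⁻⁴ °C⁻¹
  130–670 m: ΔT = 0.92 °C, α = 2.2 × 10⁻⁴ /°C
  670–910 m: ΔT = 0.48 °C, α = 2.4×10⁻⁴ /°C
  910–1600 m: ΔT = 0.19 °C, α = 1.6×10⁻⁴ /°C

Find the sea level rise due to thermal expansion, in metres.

0–130 m: 130 × 1.7 × 3.4×10⁻⁴ = 0.07514 m
0.92 × 2.2×10⁻⁴ × 540 = 0.109296 m
670–910 m: 0.48 × 240 × 2.4×10⁻⁴ = 0.027648 m
690 × 0.19 × 1.6×10⁻⁴ = 0.020976 m
Δh = 0.07514 + 0.109296 + 0.027648 + 0.020976 = 0.23306 m

0.233 m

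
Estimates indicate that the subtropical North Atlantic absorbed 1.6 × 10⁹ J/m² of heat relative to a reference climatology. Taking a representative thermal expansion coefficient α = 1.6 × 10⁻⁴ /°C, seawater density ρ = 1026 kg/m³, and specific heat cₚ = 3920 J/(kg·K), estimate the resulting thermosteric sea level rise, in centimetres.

Δh = αQ/(ρcₚ) = 1.6×10⁻⁴ × 1.6×10⁹ / (1026 × 3920) ≈ 0.063651 m

6.4 cm of thermosteric rise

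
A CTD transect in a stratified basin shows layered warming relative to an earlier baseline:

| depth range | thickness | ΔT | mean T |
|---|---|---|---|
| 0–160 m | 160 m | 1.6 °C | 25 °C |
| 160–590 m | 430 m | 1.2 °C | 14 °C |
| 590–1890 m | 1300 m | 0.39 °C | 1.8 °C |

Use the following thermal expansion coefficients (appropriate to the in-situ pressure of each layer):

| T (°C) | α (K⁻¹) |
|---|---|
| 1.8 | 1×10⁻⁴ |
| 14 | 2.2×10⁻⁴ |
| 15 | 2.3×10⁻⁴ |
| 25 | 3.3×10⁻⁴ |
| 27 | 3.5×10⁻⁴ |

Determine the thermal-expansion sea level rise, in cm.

Layer 1 at 25 °C → α = 3.3×10⁻⁴ K⁻¹
Layer 2 at 14 °C → α = 2.2×10⁻⁴ K⁻¹
Layer 3 at 1.8 °C → α = 1×10⁻⁴ K⁻¹
0–160 m: 3.3×10⁻⁴ × 160 × 1.6 = 0.08448 m
Layer 2: 430 × 2.2×10⁻⁴ × 1.2 = 0.11352 m
590–1890 m: 1300 × 1×10⁻⁴ × 0.39 = 0.05070 m
Δh = 0.08448 + 0.11352 + 0.05070 = 0.24870 m

25 cm of thermosteric rise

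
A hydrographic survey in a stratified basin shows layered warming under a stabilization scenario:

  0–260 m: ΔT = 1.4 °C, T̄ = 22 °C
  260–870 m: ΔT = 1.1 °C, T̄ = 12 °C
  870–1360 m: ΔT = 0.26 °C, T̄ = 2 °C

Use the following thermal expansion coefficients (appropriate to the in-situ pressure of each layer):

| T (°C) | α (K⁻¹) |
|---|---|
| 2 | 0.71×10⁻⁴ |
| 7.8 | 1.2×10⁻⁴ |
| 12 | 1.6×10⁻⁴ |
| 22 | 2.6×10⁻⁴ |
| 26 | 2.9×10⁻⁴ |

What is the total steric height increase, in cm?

Layer 1 at 22 °C → α = 2.6×10⁻⁴ K⁻¹
Layer 2 at 12 °C → α = 1.6×10⁻⁴ K⁻¹
Layer 3 at 2 °C → α = 0.71×10⁻⁴ K⁻¹
1.4 × 2.6×10⁻⁴ × 260 = 0.09464 m
260–870 m: 610 × 1.6×10⁻⁴ × 1.1 = 0.10736 m
0.26 × 490 × 0.71×10⁻⁴ = 0.0090454 m
Δh = 0.09464 + 0.10736 + 0.0090454 = 0.2110454 m

21 cm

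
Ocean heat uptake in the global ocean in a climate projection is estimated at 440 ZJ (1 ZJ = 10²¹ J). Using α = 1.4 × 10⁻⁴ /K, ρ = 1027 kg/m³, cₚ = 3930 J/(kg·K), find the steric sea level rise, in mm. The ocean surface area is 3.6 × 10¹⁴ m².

Per unit area: Q = 440×10²¹ / (3.6×10¹⁴) ≈ 1.222×10⁹ J/m²
Δh = αQ/(ρcₚ) = 1.4×10⁻⁴ × 1.222×10⁹ / (1027 × 3930) ≈ 0.042387 m

42 mm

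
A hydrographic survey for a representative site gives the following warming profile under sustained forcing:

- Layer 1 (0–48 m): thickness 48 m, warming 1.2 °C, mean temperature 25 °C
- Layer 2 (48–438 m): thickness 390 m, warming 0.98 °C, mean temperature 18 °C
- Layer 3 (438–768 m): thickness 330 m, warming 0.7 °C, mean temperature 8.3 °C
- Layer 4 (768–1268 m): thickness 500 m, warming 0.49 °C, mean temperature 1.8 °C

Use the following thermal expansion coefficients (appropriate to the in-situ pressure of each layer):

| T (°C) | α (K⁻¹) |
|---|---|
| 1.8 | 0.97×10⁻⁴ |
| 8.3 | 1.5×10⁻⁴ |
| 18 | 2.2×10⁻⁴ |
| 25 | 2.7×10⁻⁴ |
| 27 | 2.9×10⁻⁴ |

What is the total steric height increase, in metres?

Δh ≈ 0.158 m

Layer 1 at 25 °C → α = 2.7×10⁻⁴ K⁻¹
Layer 2 at 18 °C → α = 2.2×10⁻⁴ K⁻¹
Layer 3 at 8.3 °C → α = 1.5×10⁻⁴ K⁻¹
Layer 4 at 1.8 °C → α = 0.97×10⁻⁴ K⁻¹
2.7×10⁻⁴ × 1.2 × 48 = 0.015552 m
48–438 m: 2.2×10⁻⁴ × 390 × 0.98 = 0.084084 m
330 × 1.5×10⁻⁴ × 0.7 = 0.03465 m
Layer 4: 0.97×10⁻⁴ × 500 × 0.49 = 0.023765 m
Δh = 0.015552 + 0.084084 + 0.03465 + 0.023765 = 0.158051 m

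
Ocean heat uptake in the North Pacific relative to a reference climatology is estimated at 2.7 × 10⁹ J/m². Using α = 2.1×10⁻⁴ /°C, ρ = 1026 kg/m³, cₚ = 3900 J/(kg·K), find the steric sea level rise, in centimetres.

Δh = αQ/(ρcₚ) = 2.1×10⁻⁴ × 2.7×10⁹ / (1026 × 3900) ≈ 0.14170 m

14 cm of thermosteric rise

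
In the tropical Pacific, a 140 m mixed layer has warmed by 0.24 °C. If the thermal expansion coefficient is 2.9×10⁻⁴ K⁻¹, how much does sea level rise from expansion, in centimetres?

0.97 cm of thermosteric rise

Δh = αΔT·H = 2.9×10⁻⁴ × 0.24 × 140 = 0.009744 m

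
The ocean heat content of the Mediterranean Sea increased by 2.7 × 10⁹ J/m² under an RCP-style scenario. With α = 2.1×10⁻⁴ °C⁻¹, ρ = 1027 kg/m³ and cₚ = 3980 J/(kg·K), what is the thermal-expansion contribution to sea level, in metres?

Δh = 0.14 m

Δh = αQ/(ρcₚ) = 2.1×10⁻⁴ × 2.7×10⁹ / (1027 × 3980) ≈ 0.13872 m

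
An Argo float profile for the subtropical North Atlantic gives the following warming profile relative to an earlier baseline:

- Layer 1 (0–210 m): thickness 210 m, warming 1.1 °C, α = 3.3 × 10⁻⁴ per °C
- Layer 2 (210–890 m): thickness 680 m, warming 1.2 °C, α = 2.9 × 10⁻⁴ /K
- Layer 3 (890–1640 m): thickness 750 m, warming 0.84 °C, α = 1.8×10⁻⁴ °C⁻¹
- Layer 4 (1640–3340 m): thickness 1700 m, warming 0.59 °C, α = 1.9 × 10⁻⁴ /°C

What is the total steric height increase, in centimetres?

Layer 1: 1.1 × 3.3×10⁻⁴ × 210 = 0.07623 m
1.2 × 680 × 2.9×10⁻⁴ = 0.23664 m
890–1640 m: 0.84 × 1.8×10⁻⁴ × 750 = 0.11340 m
1.9×10⁻⁴ × 0.59 × 1700 = 0.19057 m
Δh = 0.07623 + 0.23664 + 0.11340 + 0.19057 = 0.61684 m

62 cm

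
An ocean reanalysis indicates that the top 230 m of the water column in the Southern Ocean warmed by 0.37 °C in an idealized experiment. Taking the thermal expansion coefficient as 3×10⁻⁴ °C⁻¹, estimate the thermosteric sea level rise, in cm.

Δh = 2.6 cm

Δh = αΔT·H = 3×10⁻⁴ × 0.37 × 230 = 0.02553 m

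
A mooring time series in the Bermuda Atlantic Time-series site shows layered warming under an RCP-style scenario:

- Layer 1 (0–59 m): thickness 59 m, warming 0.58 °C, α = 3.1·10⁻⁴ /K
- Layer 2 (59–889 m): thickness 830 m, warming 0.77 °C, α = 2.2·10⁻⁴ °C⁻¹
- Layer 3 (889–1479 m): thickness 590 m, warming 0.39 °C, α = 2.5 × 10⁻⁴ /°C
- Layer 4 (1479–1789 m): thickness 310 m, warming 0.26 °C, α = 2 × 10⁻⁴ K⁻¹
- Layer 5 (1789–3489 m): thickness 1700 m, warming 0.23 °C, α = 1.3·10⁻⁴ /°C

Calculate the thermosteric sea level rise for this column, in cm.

3.1×10⁻⁴ × 0.58 × 59 = 0.0106082 m
2.2×10⁻⁴ × 830 × 0.77 = 0.140602 m
889–1479 m: 0.39 × 2.5×10⁻⁴ × 590 = 0.057525 m
2×10⁻⁴ × 0.26 × 310 = 0.01612 m
1700 × 1.3×10⁻⁴ × 0.23 = 0.05083 m
Δh = 0.0106082 + 0.140602 + 0.057525 + 0.01612 + 0.05083 = 0.2756852 m

27.6 cm of thermosteric rise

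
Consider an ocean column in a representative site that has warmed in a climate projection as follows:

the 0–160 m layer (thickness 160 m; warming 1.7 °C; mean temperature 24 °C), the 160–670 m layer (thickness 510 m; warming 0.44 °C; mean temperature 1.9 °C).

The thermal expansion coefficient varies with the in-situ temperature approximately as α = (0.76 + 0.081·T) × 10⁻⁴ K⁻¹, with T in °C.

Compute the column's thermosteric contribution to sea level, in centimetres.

9.41 cm of thermosteric rise

Layer 1: α = (0.76 + 0.081×24)×10⁻⁴ = 2.704×10⁻⁴ K⁻¹
Layer 2: α = (0.76 + 0.081×1.9)×10⁻⁴ = 0.9139×10⁻⁴ K⁻¹
0–160 m: 2.704×10⁻⁴ × 160 × 1.7 = 0.0735488 m
160–670 m: 0.9139×10⁻⁴ × 510 × 0.44 = 0.020507916 m
Δh = 0.0735488 + 0.020507916 = 0.094056716 m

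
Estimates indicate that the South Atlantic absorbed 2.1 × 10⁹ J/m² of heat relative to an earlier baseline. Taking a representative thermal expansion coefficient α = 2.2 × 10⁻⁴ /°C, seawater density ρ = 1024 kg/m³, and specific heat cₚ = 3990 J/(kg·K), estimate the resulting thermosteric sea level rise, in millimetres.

113 mm

Δh = αQ/(ρcₚ) = 2.2×10⁻⁴ × 2.1×10⁹ / (1024 × 3990) ≈ 0.11308 m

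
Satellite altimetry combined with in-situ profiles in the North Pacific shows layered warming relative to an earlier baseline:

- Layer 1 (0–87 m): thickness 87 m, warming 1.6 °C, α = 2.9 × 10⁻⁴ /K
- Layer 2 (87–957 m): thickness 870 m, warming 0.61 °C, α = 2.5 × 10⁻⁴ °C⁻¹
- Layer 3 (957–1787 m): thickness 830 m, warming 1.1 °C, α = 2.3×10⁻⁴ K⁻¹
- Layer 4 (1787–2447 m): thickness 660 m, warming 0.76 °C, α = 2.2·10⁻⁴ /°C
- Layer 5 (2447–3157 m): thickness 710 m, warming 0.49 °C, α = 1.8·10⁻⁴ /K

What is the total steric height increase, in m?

0–87 m: 87 × 1.6 × 2.9×10⁻⁴ = 0.040368 m
2.5×10⁻⁴ × 870 × 0.61 = 0.132675 m
Layer 3: 2.3×10⁻⁴ × 830 × 1.1 = 0.20999 m
Layer 4: 2.2×10⁻⁴ × 660 × 0.76 = 0.110352 m
2447–3157 m: 710 × 1.8×10⁻⁴ × 0.49 = 0.062622 m
Δh = 0.040368 + 0.132675 + 0.20999 + 0.110352 + 0.062622 = 0.556007 m

Δh ≈ 0.556 m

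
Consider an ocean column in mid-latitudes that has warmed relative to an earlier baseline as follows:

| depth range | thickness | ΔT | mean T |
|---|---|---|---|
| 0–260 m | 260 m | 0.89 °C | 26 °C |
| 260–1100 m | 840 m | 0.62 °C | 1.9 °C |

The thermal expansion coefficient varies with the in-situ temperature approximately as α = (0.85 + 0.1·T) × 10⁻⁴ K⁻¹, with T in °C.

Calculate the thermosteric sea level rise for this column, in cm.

Layer 1: α = (0.85 + 0.1×26)×10⁻⁴ = 3.45×10⁻⁴ K⁻¹
Layer 2: α = (0.85 + 0.1×1.9)×10⁻⁴ = 1.04×10⁻⁴ K⁻¹
0–260 m: 0.89 × 3.45×10⁻⁴ × 260 = 0.079833 m
260–1100 m: 0.62 × 840 × 1.04×10⁻⁴ = 0.0541632 m
Δh = 0.079833 + 0.0541632 = 0.1339962 m

13.4 cm of thermosteric rise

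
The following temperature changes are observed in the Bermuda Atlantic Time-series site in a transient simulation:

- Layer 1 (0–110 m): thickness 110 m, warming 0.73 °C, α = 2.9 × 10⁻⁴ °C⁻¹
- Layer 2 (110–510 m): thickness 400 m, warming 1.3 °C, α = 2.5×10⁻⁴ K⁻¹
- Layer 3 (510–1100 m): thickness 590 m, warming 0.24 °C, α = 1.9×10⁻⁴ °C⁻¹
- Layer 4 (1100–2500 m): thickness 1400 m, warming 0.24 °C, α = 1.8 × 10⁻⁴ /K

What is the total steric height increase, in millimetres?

Δh ≈ 241 mm

110 × 0.73 × 2.9×10⁻⁴ = 0.023287 m
110–510 m: 1.3 × 400 × 2.5×10⁻⁴ = 0.13000 m
510–1100 m: 0.24 × 590 × 1.9×10⁻⁴ = 0.026904 m
1.8×10⁻⁴ × 1400 × 0.24 = 0.06048 m
Δh = 0.023287 + 0.13000 + 0.026904 + 0.06048 = 0.240671 m ≈ 241 mm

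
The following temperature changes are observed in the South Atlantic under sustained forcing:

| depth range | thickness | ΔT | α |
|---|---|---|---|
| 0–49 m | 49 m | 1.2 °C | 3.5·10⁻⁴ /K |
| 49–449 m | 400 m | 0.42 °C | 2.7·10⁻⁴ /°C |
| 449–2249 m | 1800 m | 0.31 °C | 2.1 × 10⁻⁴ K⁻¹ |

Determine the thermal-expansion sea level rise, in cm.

Layer 1: 3.5×10⁻⁴ × 49 × 1.2 = 0.02058 m
2.7×10⁻⁴ × 400 × 0.42 = 0.04536 m
449–2249 m: 2.1×10⁻⁴ × 1800 × 0.31 = 0.11718 m
Δh = 0.02058 + 0.04536 + 0.11718 = 0.18312 m ≈ 18.3 cm

Δh ≈ 18.3 cm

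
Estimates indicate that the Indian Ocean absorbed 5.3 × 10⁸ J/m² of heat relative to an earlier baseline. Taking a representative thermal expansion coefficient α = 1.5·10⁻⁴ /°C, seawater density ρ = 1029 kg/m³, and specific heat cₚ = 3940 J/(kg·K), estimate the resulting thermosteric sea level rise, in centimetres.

Δh = αQ/(ρcₚ) = 1.5×10⁻⁴ × 5.3×10⁸ / (1029 × 3940) ≈ 0.019609 m

Δh ≈ 1.96 cm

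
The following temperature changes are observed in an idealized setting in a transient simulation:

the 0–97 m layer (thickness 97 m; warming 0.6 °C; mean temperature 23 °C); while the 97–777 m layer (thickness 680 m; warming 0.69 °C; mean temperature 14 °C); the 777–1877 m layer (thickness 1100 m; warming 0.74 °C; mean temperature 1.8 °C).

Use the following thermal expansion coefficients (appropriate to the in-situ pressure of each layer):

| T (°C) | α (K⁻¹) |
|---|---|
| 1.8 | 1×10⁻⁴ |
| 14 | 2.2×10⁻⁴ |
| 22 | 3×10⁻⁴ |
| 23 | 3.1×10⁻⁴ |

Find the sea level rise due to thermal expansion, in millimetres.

Layer 1 at 23 °C → α = 3.1×10⁻⁴ K⁻¹
Layer 2 at 14 °C → α = 2.2×10⁻⁴ K⁻¹
Layer 3 at 1.8 °C → α = 1×10⁻⁴ K⁻¹
0–97 m: 3.1×10⁻⁴ × 0.6 × 97 = 0.018042 m
Layer 2: 680 × 2.2×10⁻⁴ × 0.69 = 0.103224 m
1100 × 1×10⁻⁴ × 0.74 = 0.08140 m
Δh = 0.018042 + 0.103224 + 0.08140 = 0.202666 m ≈ 203 mm

about 203 mm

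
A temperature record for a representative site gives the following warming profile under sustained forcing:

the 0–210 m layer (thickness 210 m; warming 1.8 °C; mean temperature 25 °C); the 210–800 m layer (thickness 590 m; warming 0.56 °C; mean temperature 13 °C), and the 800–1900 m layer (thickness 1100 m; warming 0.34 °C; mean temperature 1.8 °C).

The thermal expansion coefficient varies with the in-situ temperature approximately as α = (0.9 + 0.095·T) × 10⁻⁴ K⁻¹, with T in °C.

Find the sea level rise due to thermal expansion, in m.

Δh ≈ 0.234 m

Layer 1: α = (0.9 + 0.095×25)×10⁻⁴ = 3.275×10⁻⁴ K⁻¹
Layer 2: α = (0.9 + 0.095×13)×10⁻⁴ = 2.135×10⁻⁴ K⁻¹
Layer 3: α = (0.9 + 0.095×1.8)×10⁻⁴ = 1.071×10⁻⁴ K⁻¹
0–210 m: 3.275×10⁻⁴ × 1.8 × 210 = 0.123795 m
2.135×10⁻⁴ × 590 × 0.56 = 0.0705404 m
800–1900 m: 0.34 × 1100 × 1.071×10⁻⁴ = 0.0400554 m
Δh = 0.123795 + 0.0705404 + 0.0400554 = 0.2343908 m ≈ 0.234 m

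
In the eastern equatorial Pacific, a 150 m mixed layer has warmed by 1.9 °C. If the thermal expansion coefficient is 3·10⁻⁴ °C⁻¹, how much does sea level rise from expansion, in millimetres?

about 85.5 mm

Δh = αΔT·H = 3×10⁻⁴ × 1.9 × 150 = 0.08550 m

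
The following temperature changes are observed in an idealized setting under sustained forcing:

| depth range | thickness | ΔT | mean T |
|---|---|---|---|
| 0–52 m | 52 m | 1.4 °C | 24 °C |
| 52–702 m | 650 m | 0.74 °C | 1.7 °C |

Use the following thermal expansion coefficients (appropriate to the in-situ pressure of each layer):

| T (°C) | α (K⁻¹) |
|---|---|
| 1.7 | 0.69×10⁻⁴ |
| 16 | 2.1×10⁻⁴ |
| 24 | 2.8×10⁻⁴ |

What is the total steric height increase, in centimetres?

Δh = 5.4 cm

Layer 1 at 24 °C → α = 2.8×10⁻⁴ K⁻¹
Layer 2 at 1.7 °C → α = 0.69×10⁻⁴ K⁻¹
1.4 × 2.8×10⁻⁴ × 52 = 0.020384 m
0.74 × 0.69×10⁻⁴ × 650 = 0.033189 m
Δh = 0.020384 + 0.033189 = 0.053573 m ≈ 5.4 cm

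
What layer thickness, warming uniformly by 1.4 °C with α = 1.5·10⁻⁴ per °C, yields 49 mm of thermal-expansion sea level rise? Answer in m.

233 m

H = Δh/(αΔT) = 0.049 / (1.5×10⁻⁴ × 1.4) ≈ 233.3 m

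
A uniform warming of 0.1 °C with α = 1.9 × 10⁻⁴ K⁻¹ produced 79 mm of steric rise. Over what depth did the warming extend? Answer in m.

4200 m

H = Δh/(αΔT) = 0.079 / (1.9×10⁻⁴ × 0.1) ≈ 4158 m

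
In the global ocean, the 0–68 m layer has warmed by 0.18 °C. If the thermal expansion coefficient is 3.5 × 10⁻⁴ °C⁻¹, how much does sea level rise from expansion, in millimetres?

4.3 mm of thermosteric rise

Δh = αΔT·H = 3.5×10⁻⁴ × 0.18 × 68 = 0.004284 m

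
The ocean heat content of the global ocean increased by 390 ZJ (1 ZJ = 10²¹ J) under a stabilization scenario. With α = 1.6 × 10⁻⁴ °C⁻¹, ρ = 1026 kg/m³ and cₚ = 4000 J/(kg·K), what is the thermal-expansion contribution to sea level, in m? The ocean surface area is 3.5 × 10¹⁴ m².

0.0434 m

Per unit area: Q = 390×10²¹ / (3.5×10¹⁴) ≈ 1.114×10⁹ J/m²
Δh = αQ/(ρcₚ) = 1.6×10⁻⁴ × 1.114×10⁹ / (1026 × 4000) ≈ 0.043431 m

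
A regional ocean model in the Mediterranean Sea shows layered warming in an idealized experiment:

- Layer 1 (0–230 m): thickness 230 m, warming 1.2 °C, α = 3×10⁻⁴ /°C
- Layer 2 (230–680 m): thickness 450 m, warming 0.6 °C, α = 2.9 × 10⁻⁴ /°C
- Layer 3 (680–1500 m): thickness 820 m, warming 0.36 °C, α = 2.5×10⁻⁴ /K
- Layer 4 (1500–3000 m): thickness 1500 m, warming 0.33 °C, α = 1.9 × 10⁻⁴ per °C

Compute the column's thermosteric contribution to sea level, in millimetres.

Layer 1: 3×10⁻⁴ × 1.2 × 230 = 0.08280 m
230–680 m: 450 × 2.9×10⁻⁴ × 0.6 = 0.07830 m
Layer 3: 2.5×10⁻⁴ × 820 × 0.36 = 0.07380 m
1.9×10⁻⁴ × 0.33 × 1500 = 0.09405 m
Δh = 0.08280 + 0.07830 + 0.07380 + 0.09405 = 0.32895 m

329 mm of thermosteric rise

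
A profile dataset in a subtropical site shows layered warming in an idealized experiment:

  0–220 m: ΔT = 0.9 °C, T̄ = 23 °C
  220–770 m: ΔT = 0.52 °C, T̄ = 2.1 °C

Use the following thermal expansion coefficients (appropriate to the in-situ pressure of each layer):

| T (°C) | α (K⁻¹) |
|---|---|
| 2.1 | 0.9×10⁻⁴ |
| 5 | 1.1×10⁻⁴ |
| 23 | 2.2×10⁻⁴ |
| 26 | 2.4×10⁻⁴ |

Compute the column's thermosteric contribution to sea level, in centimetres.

about 6.93 cm

Layer 1 at 23 °C → α = 2.2×10⁻⁴ K⁻¹
Layer 2 at 2.1 °C → α = 0.9×10⁻⁴ K⁻¹
0–220 m: 220 × 0.9 × 2.2×10⁻⁴ = 0.04356 m
550 × 0.52 × 0.9×10⁻⁴ = 0.02574 m
Δh = 0.04356 + 0.02574 = 0.06930 m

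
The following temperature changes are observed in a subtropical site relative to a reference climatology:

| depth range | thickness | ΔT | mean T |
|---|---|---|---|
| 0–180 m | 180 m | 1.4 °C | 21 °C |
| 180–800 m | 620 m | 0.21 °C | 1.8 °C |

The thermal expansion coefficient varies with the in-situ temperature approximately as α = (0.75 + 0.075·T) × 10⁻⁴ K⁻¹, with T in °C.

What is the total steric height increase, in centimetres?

Layer 1: α = (0.75 + 0.075×21)×10⁻⁴ = 2.325×10⁻⁴ K⁻¹
Layer 2: α = (0.75 + 0.075×1.8)×10⁻⁴ = 0.885×10⁻⁴ K⁻¹
Layer 1: 180 × 2.325×10⁻⁴ × 1.4 = 0.05859 m
Layer 2: 0.885×10⁻⁴ × 0.21 × 620 = 0.0115227 m
Δh = 0.05859 + 0.0115227 = 0.0701127 m

Δh = 7.01 cm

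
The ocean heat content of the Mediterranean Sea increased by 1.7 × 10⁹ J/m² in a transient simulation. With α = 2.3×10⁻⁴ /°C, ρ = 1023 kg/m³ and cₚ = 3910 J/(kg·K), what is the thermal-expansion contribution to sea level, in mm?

Δh ≈ 97.8 mm

Δh = αQ/(ρcₚ) = 2.3×10⁻⁴ × 1.7×10⁹ / (1023 × 3910) ≈ 0.097752 m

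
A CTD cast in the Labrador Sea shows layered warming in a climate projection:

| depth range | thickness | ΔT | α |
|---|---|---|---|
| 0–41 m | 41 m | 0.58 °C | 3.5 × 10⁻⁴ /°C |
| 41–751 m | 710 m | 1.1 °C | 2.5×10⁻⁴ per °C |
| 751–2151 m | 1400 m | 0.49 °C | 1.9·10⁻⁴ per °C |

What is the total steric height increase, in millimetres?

334 mm of thermosteric rise

3.5×10⁻⁴ × 41 × 0.58 = 0.008323 m
2.5×10⁻⁴ × 710 × 1.1 = 0.19525 m
Layer 3: 0.49 × 1.9×10⁻⁴ × 1400 = 0.13034 m
Δh = 0.008323 + 0.19525 + 0.13034 = 0.333913 m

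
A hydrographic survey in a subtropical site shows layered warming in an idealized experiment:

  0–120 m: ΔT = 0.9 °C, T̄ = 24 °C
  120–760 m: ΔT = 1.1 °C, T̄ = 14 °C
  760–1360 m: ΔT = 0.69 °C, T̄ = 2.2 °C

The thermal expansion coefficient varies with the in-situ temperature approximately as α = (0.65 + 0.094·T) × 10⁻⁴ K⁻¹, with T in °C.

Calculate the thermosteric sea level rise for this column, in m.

Layer 1: α = (0.65 + 0.094×24)×10⁻⁴ = 2.906×10⁻⁴ K⁻¹
Layer 2: α = (0.65 + 0.094×14)×10⁻⁴ = 1.966×10⁻⁴ K⁻¹
Layer 3: α = (0.65 + 0.094×2.2)×10⁻⁴ = 0.8568×10⁻⁴ K⁻¹
Layer 1: 0.9 × 120 × 2.906×10⁻⁴ = 0.0313848 m
Layer 2: 640 × 1.1 × 1.966×10⁻⁴ = 0.1384064 m
600 × 0.8568×10⁻⁴ × 0.69 = 0.03547152 m
Δh = 0.0313848 + 0.1384064 + 0.03547152 = 0.20526272 m

Δh ≈ 0.205 m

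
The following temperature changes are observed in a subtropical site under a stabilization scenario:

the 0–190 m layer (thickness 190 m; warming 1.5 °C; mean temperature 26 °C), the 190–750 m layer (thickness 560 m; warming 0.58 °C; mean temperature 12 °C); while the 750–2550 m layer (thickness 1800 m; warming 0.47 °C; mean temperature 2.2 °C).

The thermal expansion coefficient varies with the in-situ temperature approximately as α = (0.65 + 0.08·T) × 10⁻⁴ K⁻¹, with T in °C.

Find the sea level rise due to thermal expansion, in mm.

Layer 1: α = (0.65 + 0.08×26)×10⁻⁴ = 2.73×10⁻⁴ K⁻¹
Layer 2: α = (0.65 + 0.08×12)×10⁻⁴ = 1.61×10⁻⁴ K⁻¹
Layer 3: α = (0.65 + 0.08×2.2)×10⁻⁴ = 0.826×10⁻⁴ K⁻¹
190 × 1.5 × 2.73×10⁻⁴ = 0.077805 m
Layer 2: 1.61×10⁻⁴ × 0.58 × 560 = 0.0522928 m
1800 × 0.47 × 0.826×10⁻⁴ = 0.0698796 m
Δh = 0.077805 + 0.0522928 + 0.0698796 = 0.1999774 m

200 mm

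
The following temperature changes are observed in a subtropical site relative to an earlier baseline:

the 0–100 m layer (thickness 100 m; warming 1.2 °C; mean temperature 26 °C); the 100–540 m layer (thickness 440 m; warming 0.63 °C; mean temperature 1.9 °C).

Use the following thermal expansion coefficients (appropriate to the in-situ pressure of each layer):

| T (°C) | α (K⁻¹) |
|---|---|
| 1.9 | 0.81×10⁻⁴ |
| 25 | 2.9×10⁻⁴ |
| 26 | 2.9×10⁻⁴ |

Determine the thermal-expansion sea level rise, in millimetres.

Layer 1 at 26 °C → α = 2.9×10⁻⁴ K⁻¹
Layer 2 at 1.9 °C → α = 0.81×10⁻⁴ K⁻¹
100 × 1.2 × 2.9×10⁻⁴ = 0.03480 m
Layer 2: 0.63 × 440 × 0.81×10⁻⁴ = 0.0224532 m
Δh = 0.03480 + 0.0224532 = 0.0572532 m ≈ 57 mm

Δh ≈ 57 mm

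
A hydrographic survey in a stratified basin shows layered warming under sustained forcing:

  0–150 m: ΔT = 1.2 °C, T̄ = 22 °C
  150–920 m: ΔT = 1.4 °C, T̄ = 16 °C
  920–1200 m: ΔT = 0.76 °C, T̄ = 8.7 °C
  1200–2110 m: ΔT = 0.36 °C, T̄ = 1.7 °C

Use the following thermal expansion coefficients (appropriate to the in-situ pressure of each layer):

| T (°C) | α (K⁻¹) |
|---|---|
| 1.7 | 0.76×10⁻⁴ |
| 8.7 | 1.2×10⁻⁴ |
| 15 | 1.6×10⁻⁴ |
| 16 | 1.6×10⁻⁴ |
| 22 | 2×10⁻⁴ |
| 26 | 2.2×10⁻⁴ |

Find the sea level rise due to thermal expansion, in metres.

Δh ≈ 0.259 m

Layer 1 at 22 °C → α = 2×10⁻⁴ K⁻¹
Layer 2 at 16 °C → α = 1.6×10⁻⁴ K⁻¹
Layer 3 at 8.7 °C → α = 1.2×10⁻⁴ K⁻¹
Layer 4 at 1.7 °C → α = 0.76×10⁻⁴ K⁻¹
150 × 2×10⁻⁴ × 1.2 = 0.03600 m
150–920 m: 770 × 1.6×10⁻⁴ × 1.4 = 0.17248 m
0.76 × 280 × 1.2×10⁻⁴ = 0.025536 m
Layer 4: 0.76×10⁻⁴ × 910 × 0.36 = 0.0248976 m
Δh = 0.03600 + 0.17248 + 0.025536 + 0.0248976 = 0.2589136 m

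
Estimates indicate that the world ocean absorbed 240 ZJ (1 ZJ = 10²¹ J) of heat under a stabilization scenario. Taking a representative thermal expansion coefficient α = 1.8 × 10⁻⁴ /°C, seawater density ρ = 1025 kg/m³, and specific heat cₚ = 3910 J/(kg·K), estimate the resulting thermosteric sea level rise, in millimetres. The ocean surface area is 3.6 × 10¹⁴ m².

Per unit area: Q = 240×10²¹ / (3.6×10¹⁴) ≈ 6.667×10⁸ J/m²
Δh = αQ/(ρcₚ) = 1.8×10⁻⁴ × 6.667×10⁸ / (1025 × 3910) ≈ 0.029943 m

29.9 mm of thermosteric rise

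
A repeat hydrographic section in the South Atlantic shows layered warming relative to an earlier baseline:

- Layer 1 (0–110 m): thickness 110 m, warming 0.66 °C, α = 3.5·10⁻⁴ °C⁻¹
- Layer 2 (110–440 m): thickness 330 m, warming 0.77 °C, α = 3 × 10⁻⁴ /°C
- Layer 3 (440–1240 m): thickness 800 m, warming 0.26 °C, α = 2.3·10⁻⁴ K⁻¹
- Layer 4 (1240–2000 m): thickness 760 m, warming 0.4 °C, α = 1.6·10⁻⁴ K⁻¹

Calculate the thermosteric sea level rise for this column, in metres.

0–110 m: 0.66 × 110 × 3.5×10⁻⁴ = 0.02541 m
110–440 m: 330 × 0.77 × 3×10⁻⁴ = 0.07623 m
440–1240 m: 0.26 × 2.3×10⁻⁴ × 800 = 0.04784 m
Layer 4: 0.4 × 760 × 1.6×10⁻⁴ = 0.04864 m
Δh = 0.02541 + 0.07623 + 0.04784 + 0.04864 = 0.19812 m ≈ 0.20 m

Δh = 0.20 m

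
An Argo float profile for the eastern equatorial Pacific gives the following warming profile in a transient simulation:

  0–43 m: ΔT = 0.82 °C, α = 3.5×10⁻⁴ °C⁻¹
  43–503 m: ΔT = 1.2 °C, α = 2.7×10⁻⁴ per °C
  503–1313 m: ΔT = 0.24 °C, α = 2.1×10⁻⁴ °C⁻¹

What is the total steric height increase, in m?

0.20 m

43 × 3.5×10⁻⁴ × 0.82 = 0.012341 m
43–503 m: 460 × 1.2 × 2.7×10⁻⁴ = 0.14904 m
Layer 3: 810 × 2.1×10⁻⁴ × 0.24 = 0.040824 m
Δh = 0.012341 + 0.14904 + 0.040824 = 0.202205 m ≈ 0.20 m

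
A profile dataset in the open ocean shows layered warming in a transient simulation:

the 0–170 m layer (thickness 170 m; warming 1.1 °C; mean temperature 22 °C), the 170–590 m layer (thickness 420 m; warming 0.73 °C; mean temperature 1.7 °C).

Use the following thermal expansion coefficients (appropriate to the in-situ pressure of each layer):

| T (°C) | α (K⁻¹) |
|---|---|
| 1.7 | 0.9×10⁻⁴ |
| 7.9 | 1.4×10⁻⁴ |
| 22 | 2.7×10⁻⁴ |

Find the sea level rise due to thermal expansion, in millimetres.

about 78.1 mm

Layer 1 at 22 °C → α = 2.7×10⁻⁴ K⁻¹
Layer 2 at 1.7 °C → α = 0.9×10⁻⁴ K⁻¹
0–170 m: 2.7×10⁻⁴ × 1.1 × 170 = 0.05049 m
170–590 m: 420 × 0.9×10⁻⁴ × 0.73 = 0.027594 m
Δh = 0.05049 + 0.027594 = 0.078084 m ≈ 78.1 mm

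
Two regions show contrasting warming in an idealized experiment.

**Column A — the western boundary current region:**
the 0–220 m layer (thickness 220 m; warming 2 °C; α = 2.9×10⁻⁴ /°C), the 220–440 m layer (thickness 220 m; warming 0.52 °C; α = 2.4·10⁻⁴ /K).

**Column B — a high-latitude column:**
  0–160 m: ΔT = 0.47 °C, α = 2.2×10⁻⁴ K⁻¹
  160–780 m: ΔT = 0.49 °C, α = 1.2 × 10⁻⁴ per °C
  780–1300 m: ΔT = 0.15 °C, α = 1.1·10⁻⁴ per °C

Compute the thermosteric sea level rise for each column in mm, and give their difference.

A: 155 mm; B: 61.6 mm; difference 93.5 mm

A Layer 1: 2 × 2.9×10⁻⁴ × 220 = 0.12760 m
A 220 × 0.52 × 2.4×10⁻⁴ = 0.027456 m
A total: 0.155056 m
B Layer 1: 0.47 × 2.2×10⁻⁴ × 160 = 0.016544 m
B Layer 2: 620 × 1.2×10⁻⁴ × 0.49 = 0.036456 m
B 0.15 × 520 × 1.1×10⁻⁴ = 0.00858 m
B total: 0.06158 m
Difference: 0.155056 − 0.06158 = 0.093476 m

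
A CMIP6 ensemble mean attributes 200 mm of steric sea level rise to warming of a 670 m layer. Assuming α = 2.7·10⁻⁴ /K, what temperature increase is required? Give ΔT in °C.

about 1.11 °C

ΔT = Δh/(αH) = 0.2 / (2.7×10⁻⁴ × 670) ≈ 1.106 °C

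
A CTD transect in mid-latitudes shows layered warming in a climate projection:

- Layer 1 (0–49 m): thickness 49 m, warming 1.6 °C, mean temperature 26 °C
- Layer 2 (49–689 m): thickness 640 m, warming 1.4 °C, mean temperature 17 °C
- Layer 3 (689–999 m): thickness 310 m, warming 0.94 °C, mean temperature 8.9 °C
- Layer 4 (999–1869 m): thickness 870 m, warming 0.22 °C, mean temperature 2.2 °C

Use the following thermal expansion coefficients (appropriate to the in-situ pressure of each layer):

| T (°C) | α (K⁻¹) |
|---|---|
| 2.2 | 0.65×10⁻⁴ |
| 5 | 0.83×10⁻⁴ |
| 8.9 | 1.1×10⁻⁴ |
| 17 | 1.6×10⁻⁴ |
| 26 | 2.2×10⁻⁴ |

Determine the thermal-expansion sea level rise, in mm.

205 mm of thermosteric rise

Layer 1 at 26 °C → α = 2.2×10⁻⁴ K⁻¹
Layer 2 at 17 °C → α = 1.6×10⁻⁴ K⁻¹
Layer 3 at 8.9 °C → α = 1.1×10⁻⁴ K⁻¹
Layer 4 at 2.2 °C → α = 0.65×10⁻⁴ K⁻¹
0–49 m: 49 × 1.6 × 2.2×10⁻⁴ = 0.017248 m
49–689 m: 1.6×10⁻⁴ × 1.4 × 640 = 0.14336 m
0.94 × 1.1×10⁻⁴ × 310 = 0.032054 m
870 × 0.65×10⁻⁴ × 0.22 = 0.012441 m
Δh = 0.017248 + 0.14336 + 0.032054 + 0.012441 = 0.205103 m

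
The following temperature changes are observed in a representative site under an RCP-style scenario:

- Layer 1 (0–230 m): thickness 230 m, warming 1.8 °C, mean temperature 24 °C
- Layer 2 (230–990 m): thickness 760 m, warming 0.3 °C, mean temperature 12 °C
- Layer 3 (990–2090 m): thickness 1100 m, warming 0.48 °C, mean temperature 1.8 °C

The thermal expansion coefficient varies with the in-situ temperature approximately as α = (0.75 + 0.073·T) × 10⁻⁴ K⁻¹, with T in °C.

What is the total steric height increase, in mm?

Δh = 190 mm

Layer 1: α = (0.75 + 0.073×24)×10⁻⁴ = 2.502×10⁻⁴ K⁻¹
Layer 2: α = (0.75 + 0.073×12)×10⁻⁴ = 1.626×10⁻⁴ K⁻¹
Layer 3: α = (0.75 + 0.073×1.8)×10⁻⁴ = 0.8814×10⁻⁴ K⁻¹
Layer 1: 2.502×10⁻⁴ × 1.8 × 230 = 0.1035828 m
230–990 m: 0.3 × 760 × 1.626×10⁻⁴ = 0.0370728 m
1100 × 0.8814×10⁻⁴ × 0.48 = 0.04653792 m
Δh = 0.1035828 + 0.0370728 + 0.04653792 = 0.18719352 m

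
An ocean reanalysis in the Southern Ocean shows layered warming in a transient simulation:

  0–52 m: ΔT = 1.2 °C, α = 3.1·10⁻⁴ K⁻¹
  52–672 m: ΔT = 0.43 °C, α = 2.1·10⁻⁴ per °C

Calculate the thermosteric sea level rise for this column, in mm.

0–52 m: 3.1×10⁻⁴ × 1.2 × 52 = 0.019344 m
0.43 × 620 × 2.1×10⁻⁴ = 0.055986 m
Δh = 0.019344 + 0.055986 = 0.07533 m

about 75 mm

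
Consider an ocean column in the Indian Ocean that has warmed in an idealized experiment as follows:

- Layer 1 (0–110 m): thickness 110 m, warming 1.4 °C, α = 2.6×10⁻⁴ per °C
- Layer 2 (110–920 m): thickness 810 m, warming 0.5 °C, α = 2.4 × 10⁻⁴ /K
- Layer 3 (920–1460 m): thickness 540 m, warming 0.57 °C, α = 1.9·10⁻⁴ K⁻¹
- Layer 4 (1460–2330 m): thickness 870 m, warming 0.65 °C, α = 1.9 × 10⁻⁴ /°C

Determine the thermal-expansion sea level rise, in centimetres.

about 30.3 cm

110 × 1.4 × 2.6×10⁻⁴ = 0.04004 m
0.5 × 810 × 2.4×10⁻⁴ = 0.09720 m
Layer 3: 0.57 × 1.9×10⁻⁴ × 540 = 0.058482 m
870 × 1.9×10⁻⁴ × 0.65 = 0.107445 m
Δh = 0.04004 + 0.09720 + 0.058482 + 0.107445 = 0.303167 m ≈ 30.3 cm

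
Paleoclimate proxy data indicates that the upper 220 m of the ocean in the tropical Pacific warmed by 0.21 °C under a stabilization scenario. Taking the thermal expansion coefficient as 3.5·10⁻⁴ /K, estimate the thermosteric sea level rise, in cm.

about 1.62 cm

Δh = αΔT·H = 3.5×10⁻⁴ × 0.21 × 220 = 0.01617 m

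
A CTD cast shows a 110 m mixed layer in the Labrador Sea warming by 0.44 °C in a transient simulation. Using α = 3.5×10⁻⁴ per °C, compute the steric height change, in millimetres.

17 mm of thermosteric rise

Δh = αΔT·H = 3.5×10⁻⁴ × 0.44 × 110 = 0.01694 m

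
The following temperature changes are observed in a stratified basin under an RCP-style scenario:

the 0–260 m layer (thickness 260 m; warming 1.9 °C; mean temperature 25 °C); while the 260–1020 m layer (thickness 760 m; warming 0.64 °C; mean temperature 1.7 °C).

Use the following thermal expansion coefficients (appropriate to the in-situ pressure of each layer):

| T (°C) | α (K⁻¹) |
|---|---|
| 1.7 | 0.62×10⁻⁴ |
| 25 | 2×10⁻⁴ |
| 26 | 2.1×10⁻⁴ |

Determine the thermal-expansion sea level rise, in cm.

12.9 cm of thermosteric rise

Layer 1 at 25 °C → α = 2×10⁻⁴ K⁻¹
Layer 2 at 1.7 °C → α = 0.62×10⁻⁴ K⁻¹
260 × 1.9 × 2×10⁻⁴ = 0.09880 m
260–1020 m: 760 × 0.64 × 0.62×10⁻⁴ = 0.0301568 m
Δh = 0.09880 + 0.0301568 = 0.1289568 m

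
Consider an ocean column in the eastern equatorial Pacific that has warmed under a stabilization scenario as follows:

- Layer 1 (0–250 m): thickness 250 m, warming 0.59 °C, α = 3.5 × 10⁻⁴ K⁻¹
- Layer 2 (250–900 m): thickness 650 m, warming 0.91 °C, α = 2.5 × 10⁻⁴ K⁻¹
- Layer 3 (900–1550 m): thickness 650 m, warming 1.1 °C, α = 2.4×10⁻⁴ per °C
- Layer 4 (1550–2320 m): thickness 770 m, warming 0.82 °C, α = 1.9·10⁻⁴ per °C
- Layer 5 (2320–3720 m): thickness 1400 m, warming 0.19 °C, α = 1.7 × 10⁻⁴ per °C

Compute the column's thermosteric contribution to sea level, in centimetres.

0.59 × 3.5×10⁻⁴ × 250 = 0.051625 m
250–900 m: 0.91 × 2.5×10⁻⁴ × 650 = 0.147875 m
900–1550 m: 1.1 × 2.4×10⁻⁴ × 650 = 0.17160 m
1550–2320 m: 770 × 0.82 × 1.9×10⁻⁴ = 0.119966 m
2320–3720 m: 1400 × 0.19 × 1.7×10⁻⁴ = 0.04522 m
Δh = 0.051625 + 0.147875 + 0.17160 + 0.119966 + 0.04522 = 0.536286 m

Δh = 54 cm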